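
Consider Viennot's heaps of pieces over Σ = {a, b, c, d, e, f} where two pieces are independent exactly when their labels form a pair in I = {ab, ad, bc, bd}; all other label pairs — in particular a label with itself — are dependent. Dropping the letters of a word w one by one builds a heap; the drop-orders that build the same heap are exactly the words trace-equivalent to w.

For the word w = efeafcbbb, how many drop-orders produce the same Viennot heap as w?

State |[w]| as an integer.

4

#0=e has no predecessor
#1=f depends on [0:e]
#2=e depends on [1:f]
#3=a depends on [2:e]
#4=f depends on [3:a]
#5=c depends on [4:f]
#6=b depends on [4:f]
#7=b depends on [6:b]
#8=b depends on [7:b]
sources: [0:e]
N(rest) = Σ N(rest − s) over sources s of rest; N(one piece) = 1:
  size 1 → [5]=1  [8]=1
  size 2 → [5,8]=2  [7,8]=1
  size 3 → [5,7,8]=3  [6,7,8]=1
  size 4 → [5,6,7,8]=4
  size 5 → [4,5,6,7,8]=4
  size 6 → [3,4,5,6,7,8]=4
  size 7 → [2,3,4,5,6,7,8]=4
  first=0(e) contributes 4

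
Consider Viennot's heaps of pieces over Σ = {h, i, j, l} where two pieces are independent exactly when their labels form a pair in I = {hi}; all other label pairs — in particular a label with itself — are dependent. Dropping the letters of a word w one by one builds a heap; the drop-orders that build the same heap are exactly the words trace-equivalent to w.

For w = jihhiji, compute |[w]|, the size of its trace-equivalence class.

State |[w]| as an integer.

6

#0=j has no predecessor
#1=i depends on [0:j]
#2=h depends on [0:j]
#3=h depends on [2:h]
#4=i depends on [1:i]
#5=j depends on [3:h, 4:i]
#6=i depends on [5:j]
sources: [0:j]
N(rest) = Σ N(rest − s) over sources s of rest; N(one piece) = 1:
  size 1 → [6]=1
  size 2 → [5,6]=1
  size 3 → [3,5,6]=1  [4,5,6]=1
  size 4 → [1,4,5,6]=1  [2,3,5,6]=1  [3,4,5,6]=2
  size 5 → [1,3,4,5,6]=3  [2,3,4,5,6]=3
  first=0(j) contributes 6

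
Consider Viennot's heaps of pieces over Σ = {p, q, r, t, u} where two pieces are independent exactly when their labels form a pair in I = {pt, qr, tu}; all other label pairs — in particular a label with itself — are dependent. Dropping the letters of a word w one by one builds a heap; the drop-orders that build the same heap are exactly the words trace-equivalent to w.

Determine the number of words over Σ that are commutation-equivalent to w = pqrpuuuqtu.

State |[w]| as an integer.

0(p) covers ∅
1(q) covers 0:p
2(r) covers 0:p
3(p) covers 1:q, 2:r
4(u) covers 3:p
5(u) covers 4:u
6(u) covers 5:u
7(q) covers 6:u
8(t) covers 7:q
9(u) covers 7:q
floor of heap: 0:p
completions by unplaced set U, small U first (add the entries for U minus each lowest piece of U):
  |U|=1: {8}:1  {9}:1
  |U|=2: {8,9}:2
  |U|=3: {7,8,9}:2
  |U|=4: {6,7,8,9}:2
  |U|=5: {5,6,7,8,9}:2
  |U|=6: {4,5,6,7,8,9}:2
  |U|=7: {3,4,5,6,7,8,9}:2
  |U|=8: {1,3,4,5,6,7,8,9}:2  {2,3,4,5,6,7,8,9}:2
  start at 0(p): 4

4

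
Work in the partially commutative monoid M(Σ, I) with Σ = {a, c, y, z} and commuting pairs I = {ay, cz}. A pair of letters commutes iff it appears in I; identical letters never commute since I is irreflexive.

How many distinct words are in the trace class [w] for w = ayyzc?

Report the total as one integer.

6

0(a) covers ∅
1(y) covers ∅
2(y) covers 1:y
3(z) covers 0:a, 2:y
4(c) covers 0:a, 2:y
floor of heap: 0:a, 1:y
completions by unplaced set U, small U first (add the entries for U minus each lowest piece of U):
  |U|=1: {3}:1  {4}:1
  |U|=2: {3,4}:2
  |U|=3: {0,3,4}:2  {2,3,4}:2
  start at 0(a): 2
  start at 1(y): 4
sum over floor = 6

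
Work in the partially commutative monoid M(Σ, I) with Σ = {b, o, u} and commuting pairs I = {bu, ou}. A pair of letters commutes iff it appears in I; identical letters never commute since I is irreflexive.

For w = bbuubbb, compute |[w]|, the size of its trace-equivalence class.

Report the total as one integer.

21

#0=b has no predecessor
#1=b depends on [0:b]
#2=u has no predecessor
#3=u depends on [2:u]
#4=b depends on [1:b]
#5=b depends on [4:b]
#6=b depends on [5:b]
sources: [0:b, 2:u]
N(rest) = Σ N(rest − s) over sources s of rest; N(one piece) = 1:
  size 1 → [3]=1  [6]=1
  size 2 → [2,3]=1  [3,6]=2  [5,6]=1
  size 3 → [2,3,6]=3  [3,5,6]=3  [4,5,6]=1
  size 4 → [1,4,5,6]=1  [2,3,5,6]=6  [3,4,5,6]=4
  size 5 → [0,1,4,5,6]=1  [1,3,4,5,6]=5  [2,3,4,5,6]=10
  first=0(b) contributes 15
  first=2(u) contributes 6
|[w]| = 21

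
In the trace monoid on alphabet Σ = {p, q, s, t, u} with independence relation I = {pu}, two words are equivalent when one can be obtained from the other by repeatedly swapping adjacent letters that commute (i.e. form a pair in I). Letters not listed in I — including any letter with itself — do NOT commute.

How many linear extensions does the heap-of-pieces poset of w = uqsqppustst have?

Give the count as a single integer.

3

drop 0:u onto floor
drop 1:q onto {0:u}
drop 2:s onto {1:q}
drop 3:q onto {2:s}
drop 4:p onto {3:q}
drop 5:p onto {4:p}
drop 6:u onto {3:q}
drop 7:s onto {5:p, 6:u}
drop 8:t onto {7:s}
drop 9:s onto {8:t}
drop 10:t onto {9:s}
ground layer = {0:u}
drop-orders for the pieces not yet dropped (sum over which currently-grounded one goes next):
  1 to go: {10} 1
  2 to go: {9,10} 1
  3 to go: {8,9,10} 1
  4 to go: {7,8,9,10} 1
  5 to go: {5,7,8,9,10} 1  {6,7,8,9,10} 1
  6 to go: {4,5,7,8,9,10} 1  {5,6,7,8,9,10} 2
  7 to go: {4,5,6,7,8,9,10} 3
  8 to go: {3,4,5,6,7,8,9,10} 3
  9 to go: {2,3,4,5,6,7,8,9,10} 3
  if 0:u drops first: 3 orders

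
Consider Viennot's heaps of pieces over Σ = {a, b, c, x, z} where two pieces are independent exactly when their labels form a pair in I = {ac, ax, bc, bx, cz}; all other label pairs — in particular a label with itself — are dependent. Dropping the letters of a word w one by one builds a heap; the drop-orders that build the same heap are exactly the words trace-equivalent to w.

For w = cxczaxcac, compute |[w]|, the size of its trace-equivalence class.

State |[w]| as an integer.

0(c) covers ∅
1(x) covers 0:c
2(c) covers 1:x
3(z) covers 1:x
4(a) covers 3:z
5(x) covers 2:c, 3:z
6(c) covers 5:x
7(a) covers 4:a
8(c) covers 6:c
floor of heap: 0:c
completions by unplaced set U, small U first (add the entries for U minus each lowest piece of U):
  |U|=1: {7}:1  {8}:1
  |U|=2: {4,7}:1  {6,8}:1  {7,8}:2
  |U|=3: {4,7,8}:3  {5,6,8}:1  {6,7,8}:3
  |U|=4: {2,5,6,8}:1  {4,6,7,8}:6  {5,6,7,8}:4
  |U|=5: {2,5,6,7,8}:5  {4,5,6,7,8}:10
  |U|=6: {2,4,5,6,7,8}:15  {3,4,5,6,7,8}:10
  |U|=7: {2,3,4,5,6,7,8}:25
  start at 0(c): 25

25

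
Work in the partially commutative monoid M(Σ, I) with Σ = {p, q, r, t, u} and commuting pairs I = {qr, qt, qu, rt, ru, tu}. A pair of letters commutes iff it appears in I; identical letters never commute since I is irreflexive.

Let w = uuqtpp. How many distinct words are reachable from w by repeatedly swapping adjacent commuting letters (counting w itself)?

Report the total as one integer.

piece 0:u — minimal
piece 1:u rests on {0:u}
piece 2:q — minimal
piece 3:t — minimal
piece 4:p rests on {1:u, 2:q, 3:t}
piece 5:p rests on {4:p}
minimal pieces: {0:u, 2:q, 3:t}
ways to finish when only these pieces remain (= sum over removing one remaining piece with nothing left below it):
  1 left: {5}→1
  2 left: {4,5}→1
  3 left: {1,4,5}→1  {2,4,5}→1  {3,4,5}→1
  4 left: {0,1,4,5}→1  {1,2,4,5}→2  {1,3,4,5}→2  {2,3,4,5}→2
  placing 0:u first → 6 extensions
  placing 2:q first → 3 extensions
  placing 3:t first → 3 extensions
total linear extensions = 12

12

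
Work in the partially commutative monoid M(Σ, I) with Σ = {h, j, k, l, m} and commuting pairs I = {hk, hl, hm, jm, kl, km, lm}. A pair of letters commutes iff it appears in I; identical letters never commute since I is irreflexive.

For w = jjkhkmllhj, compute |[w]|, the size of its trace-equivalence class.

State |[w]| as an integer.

900

#0=j has no predecessor
#1=j depends on [0:j]
#2=k depends on [1:j]
#3=h depends on [1:j]
#4=k depends on [2:k]
#5=m has no predecessor
#6=l depends on [1:j]
#7=l depends on [6:l]
#8=h depends on [3:h]
#9=j depends on [4:k, 7:l, 8:h]
sources: [0:j, 5:m]
N(rest) = Σ N(rest − s) over sources s of rest; N(one piece) = 1:
  size 1 → [5]=1  [9]=1
  size 2 → [4,9]=1  [5,9]=2  [7,9]=1  [8,9]=1
  size 3 → [2,4,9]=1  [3,8,9]=1  [4,5,9]=3  [4,7,9]=2  [4,8,9]=2  [5,7,9]=3  [5,8,9]=3  [6,7,9]=1  [7,8,9]=2
  size 4 → [2,4,5,9]=4  [2,4,7,9]=3  [2,4,8,9]=3  [3,4,8,9]=3  [3,5,8,9]=4  [3,7,8,9]=3  [4,5,7,9]=8  [4,5,8,9]=8  [4,6,7,9]=3  [4,7,8,9]=6  [5,6,7,9]=4  [5,7,8,9]=8  [6,7,8,9]=3
  size 5 → [2,3,4,8,9]=6  [2,4,5,7,9]=15  [2,4,5,8,9]=15  [2,4,6,7,9]=6  [2,4,7,8,9]=12  [3,4,5,8,9]=15  [3,4,7,8,9]=12  [3,5,7,8,9]=15  [3,6,7,8,9]=6  [4,5,6,7,9]=15  [4,5,7,8,9]=30  [4,6,7,8,9]=12  [5,6,7,8,9]=15
  size 6 → [2,3,4,5,8,9]=36  [2,3,4,7,8,9]=30  [2,4,5,6,7,9]=36  [2,4,5,7,8,9]=72  [2,4,6,7,8,9]=30  [3,4,5,7,8,9]=72  [3,4,6,7,8,9]=30  [3,5,6,7,8,9]=36  [4,5,6,7,8,9]=72
  size 7 → [2,3,4,5,7,8,9]=210  [2,3,4,6,7,8,9]=90  [2,4,5,6,7,8,9]=210  [3,4,5,6,7,8,9]=210
  size 8 → [1,2,3,4,6,7,8,9]=90  [2,3,4,5,6,7,8,9]=720
  first=0(j) contributes 810
  first=5(m) contributes 90
|[w]| = 900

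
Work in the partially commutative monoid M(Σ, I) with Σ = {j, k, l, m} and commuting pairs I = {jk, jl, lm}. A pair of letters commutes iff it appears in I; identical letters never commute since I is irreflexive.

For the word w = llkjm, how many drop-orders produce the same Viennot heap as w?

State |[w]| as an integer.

4

piece 0:l — minimal
piece 1:l rests on {0:l}
piece 2:k rests on {1:l}
piece 3:j — minimal
piece 4:m rests on {2:k, 3:j}
minimal pieces: {0:l, 3:j}
ways to finish when only these pieces remain (= sum over removing one remaining piece with nothing left below it):
  1 left: {4}→1
  2 left: {2,4}→1  {3,4}→1
  3 left: {1,2,4}→1  {2,3,4}→2
  placing 0:l first → 3 extensions
  placing 3:j first → 1 extensions
total linear extensions = 4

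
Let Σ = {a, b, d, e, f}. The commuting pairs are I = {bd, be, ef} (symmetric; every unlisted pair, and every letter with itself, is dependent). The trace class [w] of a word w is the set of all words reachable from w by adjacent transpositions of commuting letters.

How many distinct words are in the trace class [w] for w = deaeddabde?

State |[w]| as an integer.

3

piece 0:d — minimal
piece 1:e rests on {0:d}
piece 2:a rests on {1:e}
piece 3:e rests on {2:a}
piece 4:d rests on {3:e}
piece 5:d rests on {4:d}
piece 6:a rests on {5:d}
piece 7:b rests on {6:a}
piece 8:d rests on {6:a}
piece 9:e rests on {8:d}
minimal pieces: {0:d}
ways to finish when only these pieces remain (= sum over removing one remaining piece with nothing left below it):
  1 left: {7}→1  {9}→1
  2 left: {7,9}→2  {8,9}→1
  3 left: {7,8,9}→3
  4 left: {6,7,8,9}→3
  5 left: {5,6,7,8,9}→3
  6 left: {4,5,6,7,8,9}→3
  7 left: {3,4,5,6,7,8,9}→3
  8 left: {2,3,4,5,6,7,8,9}→3
  placing 0:d first → 3 extensions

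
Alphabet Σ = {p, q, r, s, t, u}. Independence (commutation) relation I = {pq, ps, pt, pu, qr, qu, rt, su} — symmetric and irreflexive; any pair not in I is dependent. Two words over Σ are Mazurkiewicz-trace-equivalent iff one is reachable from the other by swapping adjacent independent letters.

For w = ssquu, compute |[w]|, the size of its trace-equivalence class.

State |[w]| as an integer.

10

0(s) covers ∅
1(s) covers 0:s
2(q) covers 1:s
3(u) covers ∅
4(u) covers 3:u
floor of heap: 0:s, 3:u
completions by unplaced set U, small U first (add the entries for U minus each lowest piece of U):
  |U|=1: {2}:1  {4}:1
  |U|=2: {1,2}:1  {2,4}:2  {3,4}:1
  |U|=3: {0,1,2}:1  {1,2,4}:3  {2,3,4}:3
  start at 0(s): 6
  start at 3(u): 4
sum over floor = 10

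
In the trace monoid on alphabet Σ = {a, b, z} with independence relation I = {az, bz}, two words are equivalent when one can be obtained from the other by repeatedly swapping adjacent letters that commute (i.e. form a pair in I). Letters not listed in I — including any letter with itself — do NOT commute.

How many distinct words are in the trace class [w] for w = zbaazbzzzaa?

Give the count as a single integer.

#0=z has no predecessor
#1=b has no predecessor
#2=a depends on [1:b]
#3=a depends on [2:a]
#4=z depends on [0:z]
#5=b depends on [3:a]
#6=z depends on [4:z]
#7=z depends on [6:z]
#8=z depends on [7:z]
#9=a depends on [5:b]
#10=a depends on [9:a]
sources: [0:z, 1:b]
N(rest) = Σ N(rest − s) over sources s of rest; N(one piece) = 1:
  size 1 → [8]=1  [10]=1
  size 2 → [7,8]=1  [8,10]=2  [9,10]=1
  size 3 → [5,9,10]=1  [6,7,8]=1  [7,8,10]=3  [8,9,10]=3
  size 4 → [3,5,9,10]=1  [4,6,7,8]=1  [5,8,9,10]=4  [6,7,8,10]=4  [7,8,9,10]=6
  size 5 → [0,4,6,7,8]=1  [2,3,5,9,10]=1  [3,5,8,9,10]=5  [4,6,7,8,10]=5  [5,7,8,9,10]=10  [6,7,8,9,10]=10
  size 6 → [0,4,6,7,8,10]=6  [1,2,3,5,9,10]=1  [2,3,5,8,9,10]=6  [3,5,7,8,9,10]=15  [4,6,7,8,9,10]=15  [5,6,7,8,9,10]=20
  size 7 → [0,4,6,7,8,9,10]=21  [1,2,3,5,8,9,10]=7  [2,3,5,7,8,9,10]=21  [3,5,6,7,8,9,10]=35  [4,5,6,7,8,9,10]=35
  size 8 → [0,4,5,6,7,8,9,10]=56  [1,2,3,5,7,8,9,10]=28  [2,3,5,6,7,8,9,10]=56  [3,4,5,6,7,8,9,10]=70
  size 9 → [0,3,4,5,6,7,8,9,10]=126  [1,2,3,5,6,7,8,9,10]=84  [2,3,4,5,6,7,8,9,10]=126
  first=0(z) contributes 210
  first=1(b) contributes 252
|[w]| = 462

462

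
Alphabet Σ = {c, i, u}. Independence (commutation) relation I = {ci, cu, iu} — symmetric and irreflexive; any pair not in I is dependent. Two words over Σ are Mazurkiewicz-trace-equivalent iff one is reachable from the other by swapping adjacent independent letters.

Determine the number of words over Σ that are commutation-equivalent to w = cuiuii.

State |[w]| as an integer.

#0=c has no predecessor
#1=u has no predecessor
#2=i has no predecessor
#3=u depends on [1:u]
#4=i depends on [2:i]
#5=i depends on [4:i]
sources: [0:c, 1:u, 2:i]
N(rest) = Σ N(rest − s) over sources s of rest; N(one piece) = 1:
  size 1 → [0]=1  [3]=1  [5]=1
  size 2 → [0,3]=2  [0,5]=2  [1,3]=1  [3,5]=2  [4,5]=1
  size 3 → [0,1,3]=3  [0,3,5]=6  [0,4,5]=3  [1,3,5]=3  [2,4,5]=1  [3,4,5]=3
  size 4 → [0,1,3,5]=12  [0,2,4,5]=4  [0,3,4,5]=12  [1,3,4,5]=6  [2,3,4,5]=4
  first=0(c) contributes 10
  first=1(u) contributes 20
  first=2(i) contributes 30
|[w]| = 60

60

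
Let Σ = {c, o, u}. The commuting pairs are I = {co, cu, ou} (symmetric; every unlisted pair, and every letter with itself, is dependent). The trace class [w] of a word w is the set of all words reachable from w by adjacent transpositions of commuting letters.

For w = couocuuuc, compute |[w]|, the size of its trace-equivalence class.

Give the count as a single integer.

1260

0(c) covers ∅
1(o) covers ∅
2(u) covers ∅
3(o) covers 1:o
4(c) covers 0:c
5(u) covers 2:u
6(u) covers 5:u
7(u) covers 6:u
8(c) covers 4:c
floor of heap: 0:c, 1:o, 2:u
completions by unplaced set U, small U first (add the entries for U minus each lowest piece of U):
  |U|=1: {3}:1  {7}:1  {8}:1
  |U|=2: {1,3}:1  {3,7}:2  {3,8}:2  {4,8}:1  {6,7}:1  {7,8}:2
  |U|=3: {0,4,8}:1  {1,3,7}:3  {1,3,8}:3  {3,4,8}:3  {3,6,7}:3  {3,7,8}:6  {4,7,8}:3  {5,6,7}:1  {6,7,8}:3
  |U|=4: {0,3,4,8}:4  {0,4,7,8}:4  {1,3,4,8}:6  {1,3,6,7}:6  {1,3,7,8}:12  {2,5,6,7}:1  {3,4,7,8}:12  {3,5,6,7}:4  {3,6,7,8}:12  {4,6,7,8}:6  {5,6,7,8}:4
  |U|=5: {0,1,3,4,8}:10  {0,3,4,7,8}:20  {0,4,6,7,8}:10  {1,3,4,7,8}:30  {1,3,5,6,7}:10  {1,3,6,7,8}:30  {2,3,5,6,7}:5  {2,5,6,7,8}:5  {3,4,6,7,8}:30  {3,5,6,7,8}:20  {4,5,6,7,8}:10
  |U|=6: {0,1,3,4,7,8}:60  {0,3,4,6,7,8}:60  {0,4,5,6,7,8}:20  {1,2,3,5,6,7}:15  {1,3,4,6,7,8}:90  {1,3,5,6,7,8}:60  {2,3,5,6,7,8}:30  {2,4,5,6,7,8}:15  {3,4,5,6,7,8}:60
  |U|=7: {0,1,3,4,6,7,8}:210  {0,2,4,5,6,7,8}:35  {0,3,4,5,6,7,8}:140  {1,2,3,5,6,7,8}:105  {1,3,4,5,6,7,8}:210  {2,3,4,5,6,7,8}:105
  start at 0(c): 420
  start at 1(o): 280
  start at 2(u): 560
sum over floor = 1260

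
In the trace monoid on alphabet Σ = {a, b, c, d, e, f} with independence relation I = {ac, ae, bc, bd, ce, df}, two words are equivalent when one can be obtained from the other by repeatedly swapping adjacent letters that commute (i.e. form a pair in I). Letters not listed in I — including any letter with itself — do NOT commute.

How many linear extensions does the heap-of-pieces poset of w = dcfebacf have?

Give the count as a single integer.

4

#0=d has no predecessor
#1=c depends on [0:d]
#2=f depends on [1:c]
#3=e depends on [2:f]
#4=b depends on [3:e]
#5=a depends on [4:b]
#6=c depends on [2:f]
#7=f depends on [5:a, 6:c]
sources: [0:d]
N(rest) = Σ N(rest − s) over sources s of rest; N(one piece) = 1:
  size 1 → [7]=1
  size 2 → [5,7]=1  [6,7]=1
  size 3 → [4,5,7]=1  [5,6,7]=2
  size 4 → [3,4,5,7]=1  [4,5,6,7]=3
  size 5 → [3,4,5,6,7]=4
  size 6 → [2,3,4,5,6,7]=4
  first=0(d) contributes 4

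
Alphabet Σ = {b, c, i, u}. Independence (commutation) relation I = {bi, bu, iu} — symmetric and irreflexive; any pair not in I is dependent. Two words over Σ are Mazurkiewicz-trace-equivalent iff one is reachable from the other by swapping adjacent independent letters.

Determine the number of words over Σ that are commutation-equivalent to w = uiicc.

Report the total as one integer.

piece 0:u — minimal
piece 1:i — minimal
piece 2:i rests on {1:i}
piece 3:c rests on {0:u, 2:i}
piece 4:c rests on {3:c}
minimal pieces: {0:u, 1:i}
ways to finish when only these pieces remain (= sum over removing one remaining piece with nothing left below it):
  1 left: {4}→1
  2 left: {3,4}→1
  3 left: {0,3,4}→1  {2,3,4}→1
  placing 0:u first → 1 extensions
  placing 1:i first → 2 extensions
total linear extensions = 3

3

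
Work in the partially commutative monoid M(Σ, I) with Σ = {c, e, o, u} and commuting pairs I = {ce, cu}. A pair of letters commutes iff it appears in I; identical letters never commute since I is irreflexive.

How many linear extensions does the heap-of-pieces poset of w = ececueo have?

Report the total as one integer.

0(e) covers ∅
1(c) covers ∅
2(e) covers 0:e
3(c) covers 1:c
4(u) covers 2:e
5(e) covers 4:u
6(o) covers 3:c, 5:e
floor of heap: 0:e, 1:c
completions by unplaced set U, small U first (add the entries for U minus each lowest piece of U):
  |U|=1: {6}:1
  |U|=2: {3,6}:1  {5,6}:1
  |U|=3: {1,3,6}:1  {3,5,6}:2  {4,5,6}:1
  |U|=4: {1,3,5,6}:3  {2,4,5,6}:1  {3,4,5,6}:3
  |U|=5: {0,2,4,5,6}:1  {1,3,4,5,6}:6  {2,3,4,5,6}:4
  start at 0(e): 10
  start at 1(c): 5
sum over floor = 15

15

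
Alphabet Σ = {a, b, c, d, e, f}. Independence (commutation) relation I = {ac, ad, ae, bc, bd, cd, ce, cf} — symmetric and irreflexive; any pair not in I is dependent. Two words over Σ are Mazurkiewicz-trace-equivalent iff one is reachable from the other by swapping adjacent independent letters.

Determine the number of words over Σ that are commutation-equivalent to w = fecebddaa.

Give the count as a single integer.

0(f) covers ∅
1(e) covers 0:f
2(c) covers ∅
3(e) covers 1:e
4(b) covers 3:e
5(d) covers 3:e
6(d) covers 5:d
7(a) covers 4:b
8(a) covers 7:a
floor of heap: 0:f, 2:c
completions by unplaced set U, small U first (add the entries for U minus each lowest piece of U):
  |U|=1: {2}:1  {6}:1  {8}:1
  |U|=2: {2,6}:2  {2,8}:2  {5,6}:1  {6,8}:2  {7,8}:1
  |U|=3: {2,5,6}:3  {2,6,8}:6  {2,7,8}:3  {4,7,8}:1  {5,6,8}:3  {6,7,8}:3
  |U|=4: {2,4,7,8}:4  {2,5,6,8}:12  {2,6,7,8}:12  {4,6,7,8}:4  {5,6,7,8}:6
  |U|=5: {2,4,6,7,8}:20  {2,5,6,7,8}:30  {4,5,6,7,8}:10
  |U|=6: {2,4,5,6,7,8}:60  {3,4,5,6,7,8}:10
  |U|=7: {1,3,4,5,6,7,8}:10  {2,3,4,5,6,7,8}:70
  start at 0(f): 80
  start at 2(c): 10
sum over floor = 90

90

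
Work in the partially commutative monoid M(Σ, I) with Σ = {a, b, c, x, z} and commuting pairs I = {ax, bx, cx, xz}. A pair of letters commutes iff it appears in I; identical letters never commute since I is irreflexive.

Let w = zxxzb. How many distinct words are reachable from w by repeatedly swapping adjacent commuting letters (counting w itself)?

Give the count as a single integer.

10

0(z) covers ∅
1(x) covers ∅
2(x) covers 1:x
3(z) covers 0:z
4(b) covers 3:z
floor of heap: 0:z, 1:x
completions by unplaced set U, small U first (add the entries for U minus each lowest piece of U):
  |U|=1: {2}:1  {4}:1
  |U|=2: {1,2}:1  {2,4}:2  {3,4}:1
  |U|=3: {0,3,4}:1  {1,2,4}:3  {2,3,4}:3
  start at 0(z): 6
  start at 1(x): 4
sum over floor = 10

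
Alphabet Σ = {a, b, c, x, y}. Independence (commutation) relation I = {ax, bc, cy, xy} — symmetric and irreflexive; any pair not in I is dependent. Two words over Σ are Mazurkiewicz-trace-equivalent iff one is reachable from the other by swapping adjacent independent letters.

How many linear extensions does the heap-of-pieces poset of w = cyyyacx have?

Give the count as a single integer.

piece 0:c — minimal
piece 1:y — minimal
piece 2:y rests on {1:y}
piece 3:y rests on {2:y}
piece 4:a rests on {0:c, 3:y}
piece 5:c rests on {4:a}
piece 6:x rests on {5:c}
minimal pieces: {0:c, 1:y}
ways to finish when only these pieces remain (= sum over removing one remaining piece with nothing left below it):
  1 left: {6}→1
  2 left: {5,6}→1
  3 left: {4,5,6}→1
  4 left: {0,4,5,6}→1  {3,4,5,6}→1
  5 left: {0,3,4,5,6}→2  {2,3,4,5,6}→1
  placing 0:c first → 1 extensions
  placing 1:y first → 3 extensions
total linear extensions = 4

4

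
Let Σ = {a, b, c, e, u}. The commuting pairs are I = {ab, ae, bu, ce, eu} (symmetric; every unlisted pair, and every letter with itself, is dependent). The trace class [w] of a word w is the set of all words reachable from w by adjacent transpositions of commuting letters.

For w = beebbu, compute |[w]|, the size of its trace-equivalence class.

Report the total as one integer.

6

#0=b has no predecessor
#1=e depends on [0:b]
#2=e depends on [1:e]
#3=b depends on [2:e]
#4=b depends on [3:b]
#5=u has no predecessor
sources: [0:b, 5:u]
N(rest) = Σ N(rest − s) over sources s of rest; N(one piece) = 1:
  size 1 → [4]=1  [5]=1
  size 2 → [3,4]=1  [4,5]=2
  size 3 → [2,3,4]=1  [3,4,5]=3
  size 4 → [1,2,3,4]=1  [2,3,4,5]=4
  first=0(b) contributes 5
  first=5(u) contributes 1
|[w]| = 6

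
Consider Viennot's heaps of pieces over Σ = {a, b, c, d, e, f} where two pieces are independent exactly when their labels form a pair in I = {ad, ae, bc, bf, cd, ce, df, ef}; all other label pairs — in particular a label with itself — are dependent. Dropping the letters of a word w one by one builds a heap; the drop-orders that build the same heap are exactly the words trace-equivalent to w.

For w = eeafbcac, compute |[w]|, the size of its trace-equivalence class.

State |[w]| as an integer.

19

#0=e has no predecessor
#1=e depends on [0:e]
#2=a has no predecessor
#3=f depends on [2:a]
#4=b depends on [1:e, 2:a]
#5=c depends on [3:f]
#6=a depends on [4:b, 5:c]
#7=c depends on [6:a]
sources: [0:e, 2:a]
N(rest) = Σ N(rest − s) over sources s of rest; N(one piece) = 1:
  size 1 → [7]=1
  size 2 → [6,7]=1
  size 3 → [4,6,7]=1  [5,6,7]=1
  size 4 → [1,4,6,7]=1  [3,5,6,7]=1  [4,5,6,7]=2
  size 5 → [0,1,4,6,7]=1  [1,4,5,6,7]=3  [3,4,5,6,7]=3
  size 6 → [0,1,4,5,6,7]=4  [1,3,4,5,6,7]=6  [2,3,4,5,6,7]=3
  first=0(e) contributes 9
  first=2(a) contributes 10
|[w]| = 19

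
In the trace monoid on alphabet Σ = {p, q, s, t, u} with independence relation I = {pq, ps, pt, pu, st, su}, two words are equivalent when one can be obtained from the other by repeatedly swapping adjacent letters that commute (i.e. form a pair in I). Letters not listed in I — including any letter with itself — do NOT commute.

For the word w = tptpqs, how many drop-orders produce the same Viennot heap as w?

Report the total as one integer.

15

0(t) covers ∅
1(p) covers ∅
2(t) covers 0:t
3(p) covers 1:p
4(q) covers 2:t
5(s) covers 4:q
floor of heap: 0:t, 1:p
completions by unplaced set U, small U first (add the entries for U minus each lowest piece of U):
  |U|=1: {3}:1  {5}:1
  |U|=2: {1,3}:1  {3,5}:2  {4,5}:1
  |U|=3: {1,3,5}:3  {2,4,5}:1  {3,4,5}:3
  |U|=4: {0,2,4,5}:1  {1,3,4,5}:6  {2,3,4,5}:4
  start at 0(t): 10
  start at 1(p): 5
sum over floor = 15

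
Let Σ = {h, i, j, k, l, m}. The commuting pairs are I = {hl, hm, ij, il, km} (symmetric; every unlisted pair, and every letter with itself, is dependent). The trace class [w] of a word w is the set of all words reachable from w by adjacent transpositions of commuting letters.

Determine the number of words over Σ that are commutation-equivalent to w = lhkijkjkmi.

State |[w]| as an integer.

8

#0=l has no predecessor
#1=h has no predecessor
#2=k depends on [0:l, 1:h]
#3=i depends on [2:k]
#4=j depends on [2:k]
#5=k depends on [3:i, 4:j]
#6=j depends on [5:k]
#7=k depends on [6:j]
#8=m depends on [6:j]
#9=i depends on [7:k, 8:m]
sources: [0:l, 1:h]
N(rest) = Σ N(rest − s) over sources s of rest; N(one piece) = 1:
  size 1 → [9]=1
  size 2 → [7,9]=1  [8,9]=1
  size 3 → [7,8,9]=2
  size 4 → [6,7,8,9]=2
  size 5 → [5,6,7,8,9]=2
  size 6 → [3,5,6,7,8,9]=2  [4,5,6,7,8,9]=2
  size 7 → [3,4,5,6,7,8,9]=4
  size 8 → [2,3,4,5,6,7,8,9]=4
  first=0(l) contributes 4
  first=1(h) contributes 4
|[w]| = 8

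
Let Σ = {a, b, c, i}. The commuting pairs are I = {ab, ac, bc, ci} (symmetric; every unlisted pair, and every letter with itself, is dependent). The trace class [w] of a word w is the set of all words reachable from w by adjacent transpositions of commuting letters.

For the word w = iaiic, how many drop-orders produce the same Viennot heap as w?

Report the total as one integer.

#0=i has no predecessor
#1=a depends on [0:i]
#2=i depends on [1:a]
#3=i depends on [2:i]
#4=c has no predecessor
sources: [0:i, 4:c]
N(rest) = Σ N(rest − s) over sources s of rest; N(one piece) = 1:
  size 1 → [3]=1  [4]=1
  size 2 → [2,3]=1  [3,4]=2
  size 3 → [1,2,3]=1  [2,3,4]=3
  first=0(i) contributes 4
  first=4(c) contributes 1
|[w]| = 5

5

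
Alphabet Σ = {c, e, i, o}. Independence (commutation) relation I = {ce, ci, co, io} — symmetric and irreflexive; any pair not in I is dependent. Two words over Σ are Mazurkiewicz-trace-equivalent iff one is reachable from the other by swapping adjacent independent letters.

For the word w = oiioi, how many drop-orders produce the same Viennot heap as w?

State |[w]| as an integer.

#0=o has no predecessor
#1=i has no predecessor
#2=i depends on [1:i]
#3=o depends on [0:o]
#4=i depends on [2:i]
sources: [0:o, 1:i]
N(rest) = Σ N(rest − s) over sources s of rest; N(one piece) = 1:
  size 1 → [3]=1  [4]=1
  size 2 → [0,3]=1  [2,4]=1  [3,4]=2
  size 3 → [0,3,4]=3  [1,2,4]=1  [2,3,4]=3
  first=0(o) contributes 4
  first=1(i) contributes 6
|[w]| = 10

10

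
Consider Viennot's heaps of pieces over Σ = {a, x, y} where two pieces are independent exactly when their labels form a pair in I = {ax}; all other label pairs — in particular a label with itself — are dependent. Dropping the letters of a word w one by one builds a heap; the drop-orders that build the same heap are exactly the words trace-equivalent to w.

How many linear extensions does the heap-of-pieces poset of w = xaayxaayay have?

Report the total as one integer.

drop 0:x onto floor
drop 1:a onto floor
drop 2:a onto {1:a}
drop 3:y onto {0:x, 2:a}
drop 4:x onto {3:y}
drop 5:a onto {3:y}
drop 6:a onto {5:a}
drop 7:y onto {4:x, 6:a}
drop 8:a onto {7:y}
drop 9:y onto {8:a}
ground layer = {0:x, 1:a}
drop-orders for the pieces not yet dropped (sum over which currently-grounded one goes next):
  1 to go: {9} 1
  2 to go: {8,9} 1
  3 to go: {7,8,9} 1
  4 to go: {4,7,8,9} 1  {6,7,8,9} 1
  5 to go: {4,6,7,8,9} 2  {5,6,7,8,9} 1
  6 to go: {4,5,6,7,8,9} 3
  7 to go: {3,4,5,6,7,8,9} 3
  8 to go: {0,3,4,5,6,7,8,9} 3  {2,3,4,5,6,7,8,9} 3
  if 0:x drops first: 3 orders
  if 1:a drops first: 6 orders
heap linearizations: 9

9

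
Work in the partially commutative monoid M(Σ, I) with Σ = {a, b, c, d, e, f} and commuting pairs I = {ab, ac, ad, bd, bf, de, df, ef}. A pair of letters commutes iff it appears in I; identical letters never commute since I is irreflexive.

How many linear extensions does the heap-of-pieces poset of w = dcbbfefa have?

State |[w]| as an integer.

10

#0=d has no predecessor
#1=c depends on [0:d]
#2=b depends on [1:c]
#3=b depends on [2:b]
#4=f depends on [1:c]
#5=e depends on [3:b]
#6=f depends on [4:f]
#7=a depends on [5:e, 6:f]
sources: [0:d]
N(rest) = Σ N(rest − s) over sources s of rest; N(one piece) = 1:
  size 1 → [7]=1
  size 2 → [5,7]=1  [6,7]=1
  size 3 → [3,5,7]=1  [4,6,7]=1  [5,6,7]=2
  size 4 → [2,3,5,7]=1  [3,5,6,7]=3  [4,5,6,7]=3
  size 5 → [2,3,5,6,7]=4  [3,4,5,6,7]=6
  size 6 → [2,3,4,5,6,7]=10
  first=0(d) contributes 10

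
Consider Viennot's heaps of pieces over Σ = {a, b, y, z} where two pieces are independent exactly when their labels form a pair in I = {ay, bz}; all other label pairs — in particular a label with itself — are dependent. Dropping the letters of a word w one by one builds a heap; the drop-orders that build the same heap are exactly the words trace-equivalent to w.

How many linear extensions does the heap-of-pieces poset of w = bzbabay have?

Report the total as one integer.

6

piece 0:b — minimal
piece 1:z — minimal
piece 2:b rests on {0:b}
piece 3:a rests on {1:z, 2:b}
piece 4:b rests on {3:a}
piece 5:a rests on {4:b}
piece 6:y rests on {4:b}
minimal pieces: {0:b, 1:z}
ways to finish when only these pieces remain (= sum over removing one remaining piece with nothing left below it):
  1 left: {5}→1  {6}→1
  2 left: {5,6}→2
  3 left: {4,5,6}→2
  4 left: {3,4,5,6}→2
  5 left: {1,3,4,5,6}→2  {2,3,4,5,6}→2
  placing 0:b first → 4 extensions
  placing 1:z first → 2 extensions
total linear extensions = 6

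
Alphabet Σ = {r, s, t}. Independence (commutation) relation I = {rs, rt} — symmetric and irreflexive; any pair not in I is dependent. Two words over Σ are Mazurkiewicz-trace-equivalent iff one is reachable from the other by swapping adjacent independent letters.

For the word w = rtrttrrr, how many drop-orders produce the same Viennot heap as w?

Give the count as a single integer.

56

#0=r has no predecessor
#1=t has no predecessor
#2=r depends on [0:r]
#3=t depends on [1:t]
#4=t depends on [3:t]
#5=r depends on [2:r]
#6=r depends on [5:r]
#7=r depends on [6:r]
sources: [0:r, 1:t]
N(rest) = Σ N(rest − s) over sources s of rest; N(one piece) = 1:
  size 1 → [4]=1  [7]=1
  size 2 → [3,4]=1  [4,7]=2  [6,7]=1
  size 3 → [1,3,4]=1  [3,4,7]=3  [4,6,7]=3  [5,6,7]=1
  size 4 → [1,3,4,7]=4  [2,5,6,7]=1  [3,4,6,7]=6  [4,5,6,7]=4
  size 5 → [0,2,5,6,7]=1  [1,3,4,6,7]=10  [2,4,5,6,7]=5  [3,4,5,6,7]=10
  size 6 → [0,2,4,5,6,7]=6  [1,3,4,5,6,7]=20  [2,3,4,5,6,7]=15
  first=0(r) contributes 35
  first=1(t) contributes 21
|[w]| = 56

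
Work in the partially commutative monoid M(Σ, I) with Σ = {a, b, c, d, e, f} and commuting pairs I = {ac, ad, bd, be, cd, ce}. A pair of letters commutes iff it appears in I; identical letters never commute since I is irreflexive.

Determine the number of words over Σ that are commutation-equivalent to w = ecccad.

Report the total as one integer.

piece 0:e — minimal
piece 1:c — minimal
piece 2:c rests on {1:c}
piece 3:c rests on {2:c}
piece 4:a rests on {0:e}
piece 5:d rests on {0:e}
minimal pieces: {0:e, 1:c}
ways to finish when only these pieces remain (= sum over removing one remaining piece with nothing left below it):
  1 left: {3}→1  {4}→1  {5}→1
  2 left: {2,3}→1  {3,4}→2  {3,5}→2  {4,5}→2
  3 left: {0,4,5}→2  {1,2,3}→1  {2,3,4}→3  {2,3,5}→3  {3,4,5}→6
  4 left: {0,3,4,5}→8  {1,2,3,4}→4  {1,2,3,5}→4  {2,3,4,5}→12
  placing 0:e first → 20 extensions
  placing 1:c first → 20 extensions
total linear extensions = 40

40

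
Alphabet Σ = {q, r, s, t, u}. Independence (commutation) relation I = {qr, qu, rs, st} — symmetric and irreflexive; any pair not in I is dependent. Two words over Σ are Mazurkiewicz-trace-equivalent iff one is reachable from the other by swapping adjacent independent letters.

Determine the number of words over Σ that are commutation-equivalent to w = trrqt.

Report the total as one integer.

3

drop 0:t onto floor
drop 1:r onto {0:t}
drop 2:r onto {1:r}
drop 3:q onto {0:t}
drop 4:t onto {2:r, 3:q}
ground layer = {0:t}
drop-orders for the pieces not yet dropped (sum over which currently-grounded one goes next):
  1 to go: {4} 1
  2 to go: {2,4} 1  {3,4} 1
  3 to go: {1,2,4} 1  {2,3,4} 2
  if 0:t drops first: 3 orders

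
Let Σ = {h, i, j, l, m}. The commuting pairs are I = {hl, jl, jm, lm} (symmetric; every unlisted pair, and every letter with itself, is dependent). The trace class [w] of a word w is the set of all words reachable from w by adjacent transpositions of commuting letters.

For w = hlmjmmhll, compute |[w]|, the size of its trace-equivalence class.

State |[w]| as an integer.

drop 0:h onto floor
drop 1:l onto floor
drop 2:m onto {0:h}
drop 3:j onto {0:h}
drop 4:m onto {2:m}
drop 5:m onto {4:m}
drop 6:h onto {3:j, 5:m}
drop 7:l onto {1:l}
drop 8:l onto {7:l}
ground layer = {0:h, 1:l}
drop-orders for the pieces not yet dropped (sum over which currently-grounded one goes next):
  1 to go: {6} 1  {8} 1
  2 to go: {3,6} 1  {5,6} 1  {6,8} 2  {7,8} 1
  3 to go: {1,7,8} 1  {3,5,6} 2  {3,6,8} 3  {4,5,6} 1  {5,6,8} 3  {6,7,8} 3
  4 to go: {1,6,7,8} 4  {2,4,5,6} 1  {3,4,5,6} 3  {3,5,6,8} 8  {3,6,7,8} 6  {4,5,6,8} 4  {5,6,7,8} 6
  5 to go: {1,3,6,7,8} 10  {1,5,6,7,8} 10  {2,3,4,5,6} 4  {2,4,5,6,8} 5  {3,4,5,6,8} 15  {3,5,6,7,8} 20  {4,5,6,7,8} 10
  6 to go: {0,2,3,4,5,6} 4  {1,3,5,6,7,8} 40  {1,4,5,6,7,8} 20  {2,3,4,5,6,8} 24  {2,4,5,6,7,8} 15  {3,4,5,6,7,8} 45
  7 to go: {0,2,3,4,5,6,8} 28  {1,2,4,5,6,7,8} 35  {1,3,4,5,6,7,8} 105  {2,3,4,5,6,7,8} 84
  if 0:h drops first: 224 orders
  if 1:l drops first: 112 orders
heap linearizations: 336

336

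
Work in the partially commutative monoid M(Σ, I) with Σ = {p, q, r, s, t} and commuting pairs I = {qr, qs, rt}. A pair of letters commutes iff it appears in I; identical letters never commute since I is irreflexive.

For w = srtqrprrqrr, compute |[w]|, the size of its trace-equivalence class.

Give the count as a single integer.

30

piece 0:s — minimal
piece 1:r rests on {0:s}
piece 2:t rests on {0:s}
piece 3:q rests on {2:t}
piece 4:r rests on {1:r}
piece 5:p rests on {3:q, 4:r}
piece 6:r rests on {5:p}
piece 7:r rests on {6:r}
piece 8:q rests on {5:p}
piece 9:r rests on {7:r}
piece 10:r rests on {9:r}
minimal pieces: {0:s}
ways to finish when only these pieces remain (= sum over removing one remaining piece with nothing left below it):
  1 left: {8}→1  {10}→1
  2 left: {8,10}→2  {9,10}→1
  3 left: {7,9,10}→1  {8,9,10}→3
  4 left: {6,7,9,10}→1  {7,8,9,10}→4
  5 left: {6,7,8,9,10}→5
  6 left: {5,6,7,8,9,10}→5
  7 left: {3,5,6,7,8,9,10}→5  {4,5,6,7,8,9,10}→5
  8 left: {1,4,5,6,7,8,9,10}→5  {2,3,5,6,7,8,9,10}→5  {3,4,5,6,7,8,9,10}→10
  9 left: {1,3,4,5,6,7,8,9,10}→15  {2,3,4,5,6,7,8,9,10}→15
  placing 0:s first → 30 extensions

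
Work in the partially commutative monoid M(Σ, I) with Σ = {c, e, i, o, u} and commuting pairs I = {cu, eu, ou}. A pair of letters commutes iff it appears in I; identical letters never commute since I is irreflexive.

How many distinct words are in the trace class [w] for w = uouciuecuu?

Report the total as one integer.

60

piece 0:u — minimal
piece 1:o — minimal
piece 2:u rests on {0:u}
piece 3:c rests on {1:o}
piece 4:i rests on {2:u, 3:c}
piece 5:u rests on {4:i}
piece 6:e rests on {4:i}
piece 7:c rests on {6:e}
piece 8:u rests on {5:u}
piece 9:u rests on {8:u}
minimal pieces: {0:u, 1:o}
ways to finish when only these pieces remain (= sum over removing one remaining piece with nothing left below it):
  1 left: {7}→1  {9}→1
  2 left: {6,7}→1  {7,9}→2  {8,9}→1
  3 left: {5,8,9}→1  {6,7,9}→3  {7,8,9}→3
  4 left: {5,7,8,9}→4  {6,7,8,9}→6
  5 left: {5,6,7,8,9}→10
  6 left: {4,5,6,7,8,9}→10
  7 left: {2,4,5,6,7,8,9}→10  {3,4,5,6,7,8,9}→10
  8 left: {0,2,4,5,6,7,8,9}→10  {1,3,4,5,6,7,8,9}→10  {2,3,4,5,6,7,8,9}→20
  placing 0:u first → 30 extensions
  placing 1:o first → 30 extensions
total linear extensions = 60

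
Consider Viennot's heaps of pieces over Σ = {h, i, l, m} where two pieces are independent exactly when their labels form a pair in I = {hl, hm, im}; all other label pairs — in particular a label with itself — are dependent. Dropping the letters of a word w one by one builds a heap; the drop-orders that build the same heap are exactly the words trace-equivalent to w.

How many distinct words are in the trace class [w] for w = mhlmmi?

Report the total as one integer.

drop 0:m onto floor
drop 1:h onto floor
drop 2:l onto {0:m}
drop 3:m onto {2:l}
drop 4:m onto {3:m}
drop 5:i onto {1:h, 2:l}
ground layer = {0:m, 1:h}
drop-orders for the pieces not yet dropped (sum over which currently-grounded one goes next):
  1 to go: {4} 1  {5} 1
  2 to go: {1,5} 1  {3,4} 1  {4,5} 2
  3 to go: {1,4,5} 3  {3,4,5} 3
  4 to go: {1,3,4,5} 6  {2,3,4,5} 3
  if 0:m drops first: 9 orders
  if 1:h drops first: 3 orders
heap linearizations: 12

12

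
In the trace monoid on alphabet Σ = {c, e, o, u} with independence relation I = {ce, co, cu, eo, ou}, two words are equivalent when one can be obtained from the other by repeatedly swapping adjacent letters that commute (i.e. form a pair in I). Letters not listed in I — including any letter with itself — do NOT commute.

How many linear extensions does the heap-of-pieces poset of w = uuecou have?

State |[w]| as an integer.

#0=u has no predecessor
#1=u depends on [0:u]
#2=e depends on [1:u]
#3=c has no predecessor
#4=o has no predecessor
#5=u depends on [2:e]
sources: [0:u, 3:c, 4:o]
N(rest) = Σ N(rest − s) over sources s of rest; N(one piece) = 1:
  size 1 → [3]=1  [4]=1  [5]=1
  size 2 → [2,5]=1  [3,4]=2  [3,5]=2  [4,5]=2
  size 3 → [1,2,5]=1  [2,3,5]=3  [2,4,5]=3  [3,4,5]=6
  size 4 → [0,1,2,5]=1  [1,2,3,5]=4  [1,2,4,5]=4  [2,3,4,5]=12
  first=0(u) contributes 20
  first=3(c) contributes 5
  first=4(o) contributes 5
|[w]| = 30

30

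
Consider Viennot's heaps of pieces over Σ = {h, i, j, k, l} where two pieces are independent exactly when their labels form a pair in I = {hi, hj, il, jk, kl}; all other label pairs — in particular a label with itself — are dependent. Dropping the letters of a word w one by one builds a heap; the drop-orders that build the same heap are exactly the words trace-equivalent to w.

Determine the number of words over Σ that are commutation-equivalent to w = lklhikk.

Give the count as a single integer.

#0=l has no predecessor
#1=k has no predecessor
#2=l depends on [0:l]
#3=h depends on [1:k, 2:l]
#4=i depends on [1:k]
#5=k depends on [3:h, 4:i]
#6=k depends on [5:k]
sources: [0:l, 1:k]
N(rest) = Σ N(rest − s) over sources s of rest; N(one piece) = 1:
  size 1 → [6]=1
  size 2 → [5,6]=1
  size 3 → [3,5,6]=1  [4,5,6]=1
  size 4 → [2,3,5,6]=1  [3,4,5,6]=2
  size 5 → [0,2,3,5,6]=1  [1,3,4,5,6]=2  [2,3,4,5,6]=3
  first=0(l) contributes 5
  first=1(k) contributes 4
|[w]| = 9

9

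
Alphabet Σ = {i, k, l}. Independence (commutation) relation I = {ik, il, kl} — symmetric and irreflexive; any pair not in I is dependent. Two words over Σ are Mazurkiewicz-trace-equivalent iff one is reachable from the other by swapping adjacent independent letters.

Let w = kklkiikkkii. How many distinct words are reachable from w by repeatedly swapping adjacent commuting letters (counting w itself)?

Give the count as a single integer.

drop 0:k onto floor
drop 1:k onto {0:k}
drop 2:l onto floor
drop 3:k onto {1:k}
drop 4:i onto floor
drop 5:i onto {4:i}
drop 6:k onto {3:k}
drop 7:k onto {6:k}
drop 8:k onto {7:k}
drop 9:i onto {5:i}
drop 10:i onto {9:i}
ground layer = {0:k, 2:l, 4:i}
drop-orders for the pieces not yet dropped (sum over which currently-grounded one goes next):
  1 to go: {2} 1  {8} 1  {10} 1
  2 to go: {2,8} 2  {2,10} 2  {7,8} 1  {8,10} 2  {9,10} 1
  3 to go: {2,7,8} 3  {2,8,10} 6  {2,9,10} 3  {5,9,10} 1  {6,7,8} 1  {7,8,10} 3  {8,9,10} 3
  4 to go: {2,5,9,10} 4  {2,6,7,8} 4  {2,7,8,10} 12  {2,8,9,10} 12  {3,6,7,8} 1  {4,5,9,10} 1  {5,8,9,10} 4  {6,7,8,10} 4  {7,8,9,10} 6
  5 to go: {1,3,6,7,8} 1  {2,3,6,7,8} 5  {2,4,5,9,10} 5  {2,5,8,9,10} 20  {2,6,7,8,10} 20  {2,7,8,9,10} 30  {3,6,7,8,10} 5  {4,5,8,9,10} 5  {5,7,8,9,10} 10  {6,7,8,9,10} 10
  6 to go: {0,1,3,6,7,8} 1  {1,2,3,6,7,8} 6  {1,3,6,7,8,10} 6  {2,3,6,7,8,10} 30  {2,4,5,8,9,10} 30  {2,5,7,8,9,10} 60  {2,6,7,8,9,10} 60  {3,6,7,8,9,10} 15  {4,5,7,8,9,10} 15  {5,6,7,8,9,10} 20
  7 to go: {0,1,2,3,6,7,8} 7  {0,1,3,6,7,8,10} 7  {1,2,3,6,7,8,10} 42  {1,3,6,7,8,9,10} 21  {2,3,6,7,8,9,10} 105  {2,4,5,7,8,9,10} 105  {2,5,6,7,8,9,10} 140  {3,5,6,7,8,9,10} 35  {4,5,6,7,8,9,10} 35
  8 to go: {0,1,2,3,6,7,8,10} 56  {0,1,3,6,7,8,9,10} 28  {1,2,3,6,7,8,9,10} 168  {1,3,5,6,7,8,9,10} 56  {2,3,5,6,7,8,9,10} 280  {2,4,5,6,7,8,9,10} 280  {3,4,5,6,7,8,9,10} 70
  9 to go: {0,1,2,3,6,7,8,9,10} 252  {0,1,3,5,6,7,8,9,10} 84  {1,2,3,5,6,7,8,9,10} 504  {1,3,4,5,6,7,8,9,10} 126  {2,3,4,5,6,7,8,9,10} 630
  if 0:k drops first: 1260 orders
  if 2:l drops first: 210 orders
  if 4:i drops first: 840 orders
heap linearizations: 2310

2310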